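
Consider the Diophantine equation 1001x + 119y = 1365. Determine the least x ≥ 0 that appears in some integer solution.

gcd(1001, 119):
  1001 = 8·119 + 49
  119 = 2·49 + 21
  49 = 2·21 + 7
  21 = 3·7
so gcd(1001, 119) = 7.
7 divides 1365, so solutions exist.
Back-substitute for Bézout coefficients:
  7 = 49 - 2·21
  ... = 1001·(5) + 119·(-42)
Scale by 1365/7 = 195: (x₀, y₀) = (975, -8190).
General solution: x = 975 + 17t, y = -8190 - 143t for integer t.
x ≥ 0: smallest is 975 mod 17 = 6 (at t = -57), with y = -39.

6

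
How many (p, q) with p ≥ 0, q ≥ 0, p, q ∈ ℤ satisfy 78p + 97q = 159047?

21

gcd(97, 78) = 1.
By Bézout, 78×(-46) + 97×(37) = 1.
One solution: (63, 1589).
General: p = 63 + 97t, q = 1589 - 78t.
p ≥ 0 ⇒ t ≥ 0; q ≥ 0 ⇒ t ≤ 20. So t ∈ [0, 20]: 21 solutions.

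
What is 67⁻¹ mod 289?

220

gcd(289, 67) = 1.
By Bézout, 67·(-69) + 289·(16) = 1.
So 67·-69 ≡ 1 (mod 289), and -69 mod 289 = 220.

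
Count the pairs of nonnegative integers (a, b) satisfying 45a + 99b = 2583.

gcd(99, 45) = 9.
By Bézout, 45*(-2) + 99*(1) = 9.
One solution: (9, 22).
General: a = 9 + 11t, b = 22 - 5t.
a ≥ 0 ⇒ t ≥ 0; b ≥ 0 ⇒ t ≤ 4. So t ∈ [0, 4]: 5 solutions.

5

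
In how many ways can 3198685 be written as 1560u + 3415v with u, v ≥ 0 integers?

3

gcd(3415, 1560):
  3415 = 2*1560 + 295
  1560 = 5*295 + 85
  295 = 3*85 + 40
  85 = 2*40 + 5
  40 = 8*5
so gcd(3415, 1560) = 5.
Back-substitute for Bézout coefficients:
  5 = 85 - 2*40
  ... = 1560*(81) + 3415*(-37)
Scale by 639737: one solution is (51818697, -23670269). Reduce u mod 683: (170, 859).
General: u = 170 + 683t, v = 859 - 312t.
u ≥ 0 ⇒ t ≥ 0; v ≥ 0 ⇒ t ≤ 2. So t ∈ [0, 2]: 3 solutions.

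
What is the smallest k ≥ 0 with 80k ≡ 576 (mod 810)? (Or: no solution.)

gcd(810, 80):
  810 = 10×80 + 10
  80 = 8×10
so gcd(810, 80) = 10.
10 does not divide 576, so the congruence has no solution.

no solution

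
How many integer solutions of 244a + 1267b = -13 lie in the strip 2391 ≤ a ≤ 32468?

gcd(1267, 244):
  1267 = 5*244 + 47
  244 = 5*47 + 9
  47 = 5*9 + 2
  9 = 4*2 + 1
  2 = 2*1
so gcd(1267, 244) = 1.
Back-substitute for Bézout coefficients:
  1 = 9 - 4*2
  ... = 244*(566) + 1267*(-109)
Scale by -13: particular solution (-7358, 1417); reduce a mod 1267: (244, -47).
General solution: a = 244 + 1267t, b = -47 - 244t for integer t.
2391 ≤ 244 + 1267t ≤ 32468 gives t ∈ [2, 25], which is 24 values.

24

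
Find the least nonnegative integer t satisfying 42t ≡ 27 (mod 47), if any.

4

gcd(47, 42) = 1  (47 = 1*42 + 5, 42 = 8*5 + 2, 5 = 2*2 + 1, 2 = 2*1).
1 divides 27, so solutions exist.
Back-substituting, 42*(-19) + 47*(17) = 1.
So 42*(-19) ≡ 1 (mod 47); multiply by 27: t ≡ -513 (mod 47).
Smallest nonnegative: t = -513 mod 47 = 4.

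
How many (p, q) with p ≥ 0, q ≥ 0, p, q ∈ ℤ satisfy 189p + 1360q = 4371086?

17

gcd(1360, 189) = 1  (1360 = 7×189 + 37, 189 = 5×37 + 4, 37 = 9×4 + 1, 4 = 4×1).
Back-substituting, 189×(-331) + 1360×(46) = 1.
Scale by 4371086: one solution is (-1446829466, 201069956). Reduce p mod 1360: (1094, 3062).
General: p = 1094 + 1360t, q = 3062 - 189t.
p ≥ 0 ⇒ t ≥ 0; q ≥ 0 ⇒ t ≤ 16. So t ∈ [0, 16]: 17 solutions.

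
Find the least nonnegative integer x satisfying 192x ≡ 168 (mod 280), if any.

gcd(280, 192) = 8.
8 divides 168, so solutions exist.
By Bézout, 192×(-16) + 280×(11) = 8.
So 192×(-16) ≡ 8 (mod 280); multiply by 21: x ≡ -336 (mod 35).
Smallest nonnegative: x = -336 mod 35 = 14.

14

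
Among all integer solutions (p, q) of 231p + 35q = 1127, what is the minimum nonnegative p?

gcd(231, 35):
  231 = 6*35 + 21
  35 = 1*21 + 14
  21 = 1*14 + 7
  14 = 2*7
so gcd(231, 35) = 7.
7 divides 1127, so solutions exist.
Back-substitute for Bézout coefficients:
  7 = 21 - 1*14
  ... = 231*(2) + 35*(-13)
Scale by 1127/7 = 161: (p₀, q₀) = (322, -2093).
General solution: p = 322 + 5t, q = -2093 - 33t for integer t.
p ≥ 0: smallest is 322 mod 5 = 2 (at t = -64), with q = 19.

2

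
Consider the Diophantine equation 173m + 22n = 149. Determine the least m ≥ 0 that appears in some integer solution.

9

gcd(173, 22):
  173 = 7×22 + 19
  22 = 1×19 + 3
  19 = 6×3 + 1
  3 = 3×1
so gcd(173, 22) = 1.
1 divides 149, so solutions exist.
Back-substitute for Bézout coefficients:
  1 = 19 - 6×3
  ... = 173×(7) + 22×(-55)
Scale by 149/1 = 149: (m₀, n₀) = (1043, -8195).
General solution: m = 1043 + 22t, n = -8195 - 173t for integer t.
m ≥ 0: smallest is 1043 mod 22 = 9 (at t = -47), with n = -64.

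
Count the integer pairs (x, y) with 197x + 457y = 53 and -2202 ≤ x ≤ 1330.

gcd(457, 197) = 1.
By Bézout, 197*(58) + 457*(-25) = 1.
Particular solution: (332, -143).
General solution: x = 332 + 457t, y = -143 - 197t for integer t.
-2202 ≤ 332 + 457t ≤ 1330 gives t ∈ [-5, 2], which is 8 values.

8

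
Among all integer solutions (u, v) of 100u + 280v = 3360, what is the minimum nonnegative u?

gcd(280, 100) = 20  (280 = 2·100 + 80, 100 = 1·80 + 20, 80 = 4·20).
20 divides 3360, so solutions exist.
Back-substituting, 100·(3) + 280·(-1) = 20.
Scale by 3360/20 = 168: (u₀, v₀) = (504, -168).
General solution: u = 504 + 14t, v = -168 - 5t for integer t.
u ≥ 0: smallest is 504 mod 14 = 0 (at t = -36), with v = 12.

0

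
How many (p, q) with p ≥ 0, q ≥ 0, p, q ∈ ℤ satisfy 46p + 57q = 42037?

gcd(57, 46):
  57 = 1×46 + 11
  46 = 4×11 + 2
  11 = 5×2 + 1
  2 = 2×1
so gcd(57, 46) = 1.
Back-substitute for Bézout coefficients:
  1 = 11 - 5×2
  ... = 46×(-26) + 57×(21)
Scale by 42037: one solution is (-1092962, 882777). Reduce p mod 57: (13, 727).
General: p = 13 + 57t, q = 727 - 46t.
p ≥ 0 ⇒ t ≥ 0; q ≥ 0 ⇒ t ≤ 15. So t ∈ [0, 15]: 16 solutions.

16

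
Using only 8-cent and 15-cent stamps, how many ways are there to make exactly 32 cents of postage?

Need nonnegative integers with 8j + 15k = 32.
gcd(8, 15) = 1, and 8·(2) + 15·(-1) = 1.
So (j₀, k₀) = (64, -32); general j = 64 + 15t, k = -32 - 8t.
j ≥ 0 ⇒ t ≥ -4; k ≥ 0 ⇒ t ≤ -4. That's 1 value of t.

1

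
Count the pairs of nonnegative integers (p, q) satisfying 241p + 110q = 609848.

gcd(241, 110) = 1.
By Bézout, 241×(21) + 110×(-46) = 1.
One solution: (58, 5417).
General: p = 58 + 110t, q = 5417 - 241t.
p ≥ 0 ⇒ t ≥ 0; q ≥ 0 ⇒ t ≤ 22. So t ∈ [0, 22]: 23 solutions.

23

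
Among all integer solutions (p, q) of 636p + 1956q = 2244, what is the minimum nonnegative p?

gcd(1956, 636) = 12.
12 divides 2244, so solutions exist.
By Bézout, 636*(40) + 1956*(-13) = 12.
Scale by 2244/12 = 187: (p₀, q₀) = (7480, -2431).
General solution: p = 7480 + 163t, q = -2431 - 53t for integer t.
p ≥ 0: smallest is 7480 mod 163 = 145 (at t = -45), with q = -46.

145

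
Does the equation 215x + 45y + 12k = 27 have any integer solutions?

yes

gcd(215, 45) = 5.
gcd(5, 12) = 1.
1 divides 27, so integer solutions exist.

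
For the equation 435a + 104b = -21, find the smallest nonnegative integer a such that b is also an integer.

81

gcd(435, 104) = 1.
1 divides -21, so solutions exist.
By Bézout, 435×(11) + 104×(-46) = 1.
Scale by -21/1 = -21: (a₀, b₀) = (-231, 966).
General solution: a = -231 + 104t, b = 966 - 435t for integer t.
a ≥ 0: smallest is -231 mod 104 = 81 (at t = 3), with b = -339.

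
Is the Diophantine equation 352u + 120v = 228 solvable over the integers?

gcd(352, 120) = 8.
8 does not divide 228 (remainder 4), so no integer solutions.

no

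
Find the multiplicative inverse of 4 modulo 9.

7

gcd(9, 4) = 1.
By Bézout, 4×(-2) + 9×(1) = 1.
So 4×-2 ≡ 1 (mod 9), and -2 mod 9 = 7.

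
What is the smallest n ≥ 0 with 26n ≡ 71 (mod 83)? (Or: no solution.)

57

gcd(83, 26):
  83 = 3×26 + 5
  26 = 5×5 + 1
  5 = 5×1
so gcd(83, 26) = 1.
1 divides 71, so solutions exist.
Back-substitute for Bézout coefficients:
  1 = 26 - 5×5
  ... = 26×(16) + 83×(-5)
So 26×(16) ≡ 1 (mod 83); multiply by 71: n ≡ 1136 (mod 83).
Smallest nonnegative: n = 1136 mod 83 = 57.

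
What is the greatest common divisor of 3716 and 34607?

1

gcd(34607, 3716):
  34607 = 9*3716 + 1163
  3716 = 3*1163 + 227
  1163 = 5*227 + 28
  227 = 8*28 + 3
  28 = 9*3 + 1
  3 = 3*1
so gcd(34607, 3716) = 1.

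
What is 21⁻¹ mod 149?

gcd(149, 21) = 1  (149 = 7*21 + 2, 21 = 10*2 + 1, 2 = 2*1).
Back-substituting, 21*(71) + 149*(-10) = 1.
So 21*71 ≡ 1 (mod 149), and 71 mod 149 = 71.

71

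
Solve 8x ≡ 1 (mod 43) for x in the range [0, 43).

27

gcd(43, 8):
  43 = 5*8 + 3
  8 = 2*3 + 2
  3 = 1*2 + 1
  2 = 2*1
so gcd(43, 8) = 1.
Back-substitute for Bézout coefficients:
  1 = 3 - 1*2
  ... = 8*(-16) + 43*(3)
So 8*-16 ≡ 1 (mod 43), and -16 mod 43 = 27.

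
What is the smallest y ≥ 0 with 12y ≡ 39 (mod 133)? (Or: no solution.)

gcd(133, 12) = 1  (133 = 11*12 + 1, 12 = 12*1).
1 divides 39, so solutions exist.
Back-substituting, 12*(-11) + 133*(1) = 1.
So 12*(-11) ≡ 1 (mod 133); multiply by 39: y ≡ -429 (mod 133).
Smallest nonnegative: y = -429 mod 133 = 103.

103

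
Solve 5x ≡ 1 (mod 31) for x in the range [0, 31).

gcd(31, 5) = 1  (31 = 6×5 + 1, 5 = 5×1).
Back-substituting, 5×(-6) + 31×(1) = 1.
So 5×-6 ≡ 1 (mod 31), and -6 mod 31 = 25.

25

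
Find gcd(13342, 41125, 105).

gcd(41125, 13342):
  41125 = 3*13342 + 1099
  13342 = 12*1099 + 154
  1099 = 7*154 + 21
  154 = 7*21 + 7
  21 = 3*7
so gcd(41125, 13342) = 7.
gcd(7, 105) = 7.

7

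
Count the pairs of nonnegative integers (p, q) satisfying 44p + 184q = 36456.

18

gcd(184, 44):
  184 = 4*44 + 8
  44 = 5*8 + 4
  8 = 2*4
so gcd(184, 44) = 4.
Back-substitute for Bézout coefficients:
  4 = 44 - 5*8
  ... = 44*(21) + 184*(-5)
Scale by 9114: one solution is (191394, -45570). Reduce p mod 46: (34, 190).
General: p = 34 + 46t, q = 190 - 11t.
p ≥ 0 ⇒ t ≥ 0; q ≥ 0 ⇒ t ≤ 17. So t ∈ [0, 17]: 18 solutions.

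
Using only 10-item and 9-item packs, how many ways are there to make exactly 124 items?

1

Need nonnegative integers with 10j + 9k = 124.
gcd(10, 9) = 1, and 10·(1) + 9·(-1) = 1.
So (j₀, k₀) = (124, -124); general j = 124 + 9t, k = -124 - 10t.
j ≥ 0 ⇒ t ≥ -13; k ≥ 0 ⇒ t ≤ -13. That's 1 value of t.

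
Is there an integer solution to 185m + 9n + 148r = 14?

gcd(185, 9) = 1  (185 = 20×9 + 5, 9 = 1×5 + 4, 5 = 1×4 + 1, 4 = 4×1).
gcd(1, 148) = 1.
1 divides 14, so integer solutions exist.

yes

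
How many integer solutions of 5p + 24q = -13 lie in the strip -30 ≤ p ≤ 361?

gcd(24, 5) = 1  (24 = 4*5 + 4, 5 = 1*4 + 1, 4 = 4*1).
Back-substituting, 5*(5) + 24*(-1) = 1.
Scale by -13: particular solution (-65, 13); reduce p mod 24: (7, -2).
General solution: p = 7 + 24t, q = -2 - 5t for integer t.
-30 ≤ 7 + 24t ≤ 361 gives t ∈ [-1, 14], which is 16 values.

16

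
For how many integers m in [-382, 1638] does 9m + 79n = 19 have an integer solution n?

gcd(79, 9) = 1  (79 = 8·9 + 7, 9 = 1·7 + 2, 7 = 3·2 + 1, 2 = 2·1).
Back-substituting, 9·(-35) + 79·(4) = 1.
Scale by 19: particular solution (-665, 76); reduce m mod 79: (46, -5).
General solution: m = 46 + 79t, n = -5 - 9t for integer t.
-382 ≤ 46 + 79t ≤ 1638 gives t ∈ [-5, 20], which is 26 values.

26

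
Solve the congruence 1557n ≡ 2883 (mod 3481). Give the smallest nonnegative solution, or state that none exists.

800

gcd(3481, 1557) = 1.
1 divides 2883, so solutions exist.
By Bézout, 1557×(313) + 3481×(-140) = 1.
So 1557×(313) ≡ 1 (mod 3481); multiply by 2883: n ≡ 902379 (mod 3481).
Smallest nonnegative: n = 902379 mod 3481 = 800.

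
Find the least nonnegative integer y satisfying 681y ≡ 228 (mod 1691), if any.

gcd(1691, 681):
  1691 = 2*681 + 329
  681 = 2*329 + 23
  329 = 14*23 + 7
  23 = 3*7 + 2
  7 = 3*2 + 1
  2 = 2*1
so gcd(1691, 681) = 1.
1 divides 228, so solutions exist.
Back-substitute for Bézout coefficients:
  1 = 7 - 3*2
  ... = 681*(-735) + 1691*(296)
So 681*(-735) ≡ 1 (mod 1691); multiply by 228: y ≡ -167580 (mod 1691).
Smallest nonnegative: y = -167580 mod 1691 = 1520.

1520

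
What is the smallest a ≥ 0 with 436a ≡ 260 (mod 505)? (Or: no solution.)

gcd(505, 436) = 1  (505 = 1·436 + 69, 436 = 6·69 + 22, 69 = 3·22 + 3, 22 = 7·3 + 1, 3 = 3·1).
1 divides 260, so solutions exist.
Back-substituting, 436·(161) + 505·(-139) = 1.
So 436·(161) ≡ 1 (mod 505); multiply by 260: a ≡ 41860 (mod 505).
Smallest nonnegative: a = 41860 mod 505 = 450.

450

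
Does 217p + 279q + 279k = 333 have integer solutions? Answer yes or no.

no

gcd(279, 217) = 31  (279 = 1·217 + 62, 217 = 3·62 + 31, 62 = 2·31).
gcd(31, 279) = 31.
31 does not divide 333 (remainder 23), so no integer solutions.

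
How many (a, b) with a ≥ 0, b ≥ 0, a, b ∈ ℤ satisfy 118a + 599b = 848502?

12

gcd(599, 118):
  599 = 5*118 + 9
  118 = 13*9 + 1
  9 = 9*1
so gcd(599, 118) = 1.
Back-substitute for Bézout coefficients:
  1 = 118 - 13*9
  ... = 118*(66) + 599*(-13)
Scale by 848502: one solution is (56001132, -11030526). Reduce a mod 599: (23, 1412).
General: a = 23 + 599t, b = 1412 - 118t.
a ≥ 0 ⇒ t ≥ 0; b ≥ 0 ⇒ t ≤ 11. So t ∈ [0, 11]: 12 solutions.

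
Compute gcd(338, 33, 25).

gcd(338, 33) = 1.
gcd(1, 25) = 1.

1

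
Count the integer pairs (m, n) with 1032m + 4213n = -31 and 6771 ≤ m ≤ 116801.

gcd(4213, 1032):
  4213 = 4*1032 + 85
  1032 = 12*85 + 12
  85 = 7*12 + 1
  12 = 12*1
so gcd(4213, 1032) = 1.
Back-substitute for Bézout coefficients:
  1 = 85 - 7*12
  ... = 1032*(-347) + 4213*(85)
Scale by -31: particular solution (10757, -2635); reduce m mod 4213: (2331, -571).
General solution: m = 2331 + 4213t, n = -571 - 1032t for integer t.
6771 ≤ 2331 + 4213t ≤ 116801 gives t ∈ [2, 27], which is 26 values.

26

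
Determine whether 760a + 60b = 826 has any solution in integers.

no

gcd(760, 60):
  760 = 12×60 + 40
  60 = 1×40 + 20
  40 = 2×20
so gcd(760, 60) = 20.
20 does not divide 826 (remainder 6), so no integer solutions.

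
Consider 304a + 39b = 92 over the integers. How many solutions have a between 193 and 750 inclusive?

gcd(304, 39):
  304 = 7*39 + 31
  39 = 1*31 + 8
  31 = 3*8 + 7
  8 = 1*7 + 1
  7 = 7*1
so gcd(304, 39) = 1.
Back-substitute for Bézout coefficients:
  1 = 8 - 1*7
  ... = 304*(-5) + 39*(39)
Scale by 92: particular solution (-460, 3588); reduce a mod 39: (8, -60).
General solution: a = 8 + 39t, b = -60 - 304t for integer t.
193 ≤ 8 + 39t ≤ 750 gives t ∈ [5, 19], which is 15 values.

15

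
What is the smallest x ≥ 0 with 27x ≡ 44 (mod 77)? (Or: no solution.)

33

gcd(77, 27):
  77 = 2×27 + 23
  27 = 1×23 + 4
  23 = 5×4 + 3
  4 = 1×3 + 1
  3 = 3×1
so gcd(77, 27) = 1.
1 divides 44, so solutions exist.
Back-substitute for Bézout coefficients:
  1 = 4 - 1×3
  ... = 27×(20) + 77×(-7)
So 27×(20) ≡ 1 (mod 77); multiply by 44: x ≡ 880 (mod 77).
Smallest nonnegative: x = 880 mod 77 = 33.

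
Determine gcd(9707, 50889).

1

gcd(50889, 9707) = 1  (50889 = 5×9707 + 2354, 9707 = 4×2354 + 291, 2354 = 8×291 + 26, 291 = 11×26 + 5, 26 = 5×5 + 1, 5 = 5×1).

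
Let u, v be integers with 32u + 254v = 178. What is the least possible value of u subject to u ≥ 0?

77

gcd(254, 32) = 2  (254 = 7×32 + 30, 32 = 1×30 + 2, 30 = 15×2).
2 divides 178, so solutions exist.
Back-substituting, 32×(8) + 254×(-1) = 2.
Scale by 178/2 = 89: (u₀, v₀) = (712, -89).
General solution: u = 712 + 127t, v = -89 - 16t for integer t.
u ≥ 0: smallest is 712 mod 127 = 77 (at t = -5), with v = -9.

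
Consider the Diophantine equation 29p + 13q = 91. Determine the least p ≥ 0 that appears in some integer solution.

gcd(29, 13):
  29 = 2*13 + 3
  13 = 4*3 + 1
  3 = 3*1
so gcd(29, 13) = 1.
1 divides 91, so solutions exist.
Back-substitute for Bézout coefficients:
  1 = 13 - 4*3
  ... = 29*(-4) + 13*(9)
Scale by 91/1 = 91: (p₀, q₀) = (-364, 819).
General solution: p = -364 + 13t, q = 819 - 29t for integer t.
p ≥ 0: smallest is -364 mod 13 = 0 (at t = 28), with q = 7.

0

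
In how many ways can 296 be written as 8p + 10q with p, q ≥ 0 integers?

8

gcd(10, 8) = 2.
By Bézout, 8*(-1) + 10*(1) = 2.
One solution: (2, 28).
General: p = 2 + 5t, q = 28 - 4t.
p ≥ 0 ⇒ t ≥ 0; q ≥ 0 ⇒ t ≤ 7. So t ∈ [0, 7]: 8 solutions.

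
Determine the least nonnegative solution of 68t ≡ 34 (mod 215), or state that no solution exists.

108

gcd(215, 68):
  215 = 3*68 + 11
  68 = 6*11 + 2
  11 = 5*2 + 1
  2 = 2*1
so gcd(215, 68) = 1.
1 divides 34, so solutions exist.
Back-substitute for Bézout coefficients:
  1 = 11 - 5*2
  ... = 68*(-98) + 215*(31)
So 68*(-98) ≡ 1 (mod 215); multiply by 34: t ≡ -3332 (mod 215).
Smallest nonnegative: t = -3332 mod 215 = 108.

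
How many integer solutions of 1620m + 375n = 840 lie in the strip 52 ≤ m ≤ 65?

gcd(1620, 375) = 15  (1620 = 4×375 + 120, 375 = 3×120 + 15, 120 = 8×15).
Back-substituting, 1620×(-3) + 375×(13) = 15.
Scale by 56: particular solution (-168, 728); reduce m mod 25: (7, -28).
General solution: m = 7 + 25t, n = -28 - 108t for integer t.
52 ≤ 7 + 25t ≤ 65 gives t ∈ [2, 2], which is 1 value.

1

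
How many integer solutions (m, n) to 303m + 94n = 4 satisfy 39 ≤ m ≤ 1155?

11

gcd(303, 94) = 1.
By Bézout, 303*(9) + 94*(-29) = 1.
Particular solution: (36, -116).
General solution: m = 36 + 94t, n = -116 - 303t for integer t.
39 ≤ 36 + 94t ≤ 1155 gives t ∈ [1, 11], which is 11 values.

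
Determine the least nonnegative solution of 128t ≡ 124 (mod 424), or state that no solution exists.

gcd(424, 128):
  424 = 3×128 + 40
  128 = 3×40 + 8
  40 = 5×8
so gcd(424, 128) = 8.
8 does not divide 124, so the congruence has no solution.

no solution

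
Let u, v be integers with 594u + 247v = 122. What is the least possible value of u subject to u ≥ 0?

184

gcd(594, 247):
  594 = 2×247 + 100
  247 = 2×100 + 47
  100 = 2×47 + 6
  47 = 7×6 + 5
  6 = 1×5 + 1
  5 = 5×1
so gcd(594, 247) = 1.
1 divides 122, so solutions exist.
Back-substitute for Bézout coefficients:
  1 = 6 - 1×5
  ... = 594×(42) + 247×(-101)
Scale by 122/1 = 122: (u₀, v₀) = (5124, -12322).
General solution: u = 5124 + 247t, v = -12322 - 594t for integer t.
u ≥ 0: smallest is 5124 mod 247 = 184 (at t = -20), with v = -442.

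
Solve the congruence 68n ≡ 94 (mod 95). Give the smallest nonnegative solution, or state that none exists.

gcd(95, 68):
  95 = 1*68 + 27
  68 = 2*27 + 14
  27 = 1*14 + 13
  14 = 1*13 + 1
  13 = 13*1
so gcd(95, 68) = 1.
1 divides 94, so solutions exist.
Back-substitute for Bézout coefficients:
  1 = 14 - 1*13
  ... = 68*(7) + 95*(-5)
So 68*(7) ≡ 1 (mod 95); multiply by 94: n ≡ 658 (mod 95).
Smallest nonnegative: n = 658 mod 95 = 88.

88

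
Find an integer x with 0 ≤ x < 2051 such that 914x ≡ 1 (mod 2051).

gcd(2051, 914) = 1.
By Bézout, 914×(653) + 2051×(-291) = 1.
So 914×653 ≡ 1 (mod 2051), and 653 mod 2051 = 653.

653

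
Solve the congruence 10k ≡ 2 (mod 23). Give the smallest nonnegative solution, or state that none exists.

14

gcd(23, 10) = 1.
1 divides 2, so solutions exist.
By Bézout, 10·(7) + 23·(-3) = 1.
So 10·(7) ≡ 1 (mod 23); multiply by 2: k ≡ 14 (mod 23).
Smallest nonnegative: k = 14 mod 23 = 14.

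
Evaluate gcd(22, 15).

1

gcd(22, 15) = 1  (22 = 1·15 + 7, 15 = 2·7 + 1, 7 = 7·1).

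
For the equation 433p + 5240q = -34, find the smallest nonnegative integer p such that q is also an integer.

gcd(5240, 433):
  5240 = 12·433 + 44
  433 = 9·44 + 37
  44 = 1·37 + 7
  37 = 5·7 + 2
  7 = 3·2 + 1
  2 = 2·1
so gcd(5240, 433) = 1.
1 divides -34, so solutions exist.
Back-substitute for Bézout coefficients:
  1 = 7 - 3·2
  ... = 433·(-2263) + 5240·(187)
Scale by -34/1 = -34: (p₀, q₀) = (76942, -6358).
General solution: p = 76942 + 5240t, q = -6358 - 433t for integer t.
p ≥ 0: smallest is 76942 mod 5240 = 3582 (at t = -14), with q = -296.

3582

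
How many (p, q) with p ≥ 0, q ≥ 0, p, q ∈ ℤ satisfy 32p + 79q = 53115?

gcd(79, 32) = 1  (79 = 2×32 + 15, 32 = 2×15 + 2, 15 = 7×2 + 1, 2 = 2×1).
Back-substituting, 32×(-37) + 79×(15) = 1.
Scale by 53115: one solution is (-1965255, 796725). Reduce p mod 79: (28, 661).
General: p = 28 + 79t, q = 661 - 32t.
p ≥ 0 ⇒ t ≥ 0; q ≥ 0 ⇒ t ≤ 20. So t ∈ [0, 20]: 21 solutions.

21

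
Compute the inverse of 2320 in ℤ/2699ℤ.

gcd(2699, 2320) = 1  (2699 = 1*2320 + 379, 2320 = 6*379 + 46, 379 = 8*46 + 11, 46 = 4*11 + 2, 11 = 5*2 + 1, 2 = 2*1).
Back-substituting, 2320*(-1232) + 2699*(1059) = 1.
So 2320*-1232 ≡ 1 (mod 2699), and -1232 mod 2699 = 1467.

1467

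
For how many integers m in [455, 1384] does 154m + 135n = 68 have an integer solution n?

gcd(154, 135) = 1.
By Bézout, 154*(64) + 135*(-73) = 1.
Particular solution: (32, -36).
General solution: m = 32 + 135t, n = -36 - 154t for integer t.
455 ≤ 32 + 135t ≤ 1384 gives t ∈ [4, 10], which is 7 values.

7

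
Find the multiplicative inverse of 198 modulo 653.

gcd(653, 198) = 1  (653 = 3×198 + 59, 198 = 3×59 + 21, 59 = 2×21 + 17, 21 = 1×17 + 4, 17 = 4×4 + 1, 4 = 4×1).
Back-substituting, 198×(-155) + 653×(47) = 1.
So 198×-155 ≡ 1 (mod 653), and -155 mod 653 = 498.

498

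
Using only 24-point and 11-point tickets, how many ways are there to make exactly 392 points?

1

Need nonnegative integers with 24j + 11k = 392.
gcd(24, 11) = 1, and 24·(-5) + 11·(11) = 1.
So (j₀, k₀) = (-1960, 4312); general j = -1960 + 11t, k = 4312 - 24t.
j ≥ 0 ⇒ t ≥ 179; k ≥ 0 ⇒ t ≤ 179. That's 1 value of t.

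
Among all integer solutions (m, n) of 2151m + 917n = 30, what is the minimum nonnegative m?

gcd(2151, 917) = 1  (2151 = 2*917 + 317, 917 = 2*317 + 283, 317 = 1*283 + 34, 283 = 8*34 + 11, 34 = 3*11 + 1, 11 = 11*1).
1 divides 30, so solutions exist.
Back-substituting, 2151*(81) + 917*(-190) = 1.
Scale by 30/1 = 30: (m₀, n₀) = (2430, -5700).
General solution: m = 2430 + 917t, n = -5700 - 2151t for integer t.
m ≥ 0: smallest is 2430 mod 917 = 596 (at t = -2), with n = -1398.

596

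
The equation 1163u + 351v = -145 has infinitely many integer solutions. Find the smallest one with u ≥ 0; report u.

238

gcd(1163, 351) = 1.
1 divides -145, so solutions exist.
By Bézout, 1163·(-67) + 351·(222) = 1.
Scale by -145/1 = -145: (u₀, v₀) = (9715, -32190).
General solution: u = 9715 + 351t, v = -32190 - 1163t for integer t.
u ≥ 0: smallest is 9715 mod 351 = 238 (at t = -27), with v = -789.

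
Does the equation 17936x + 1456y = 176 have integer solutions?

gcd(17936, 1456) = 16.
16 divides 176, so integer solutions exist.

yes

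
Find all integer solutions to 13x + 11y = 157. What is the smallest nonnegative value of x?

7

gcd(13, 11) = 1  (13 = 1×11 + 2, 11 = 5×2 + 1, 2 = 2×1).
1 divides 157, so solutions exist.
Back-substituting, 13×(-5) + 11×(6) = 1.
Scale by 157/1 = 157: (x₀, y₀) = (-785, 942).
General solution: x = -785 + 11t, y = 942 - 13t for integer t.
x ≥ 0: smallest is -785 mod 11 = 7 (at t = 72), with y = 6.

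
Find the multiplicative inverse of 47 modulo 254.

gcd(254, 47) = 1.
By Bézout, 47·(-27) + 254·(5) = 1.
So 47·-27 ≡ 1 (mod 254), and -27 mod 254 = 227.

227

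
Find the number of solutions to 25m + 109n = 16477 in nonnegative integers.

gcd(109, 25):
  109 = 4·25 + 9
  25 = 2·9 + 7
  9 = 1·7 + 2
  7 = 3·2 + 1
  2 = 2·1
so gcd(109, 25) = 1.
Back-substitute for Bézout coefficients:
  1 = 7 - 3·2
  ... = 25·(48) + 109·(-11)
Scale by 16477: one solution is (790896, -181247). Reduce m mod 109: (101, 128).
General: m = 101 + 109t, n = 128 - 25t.
m ≥ 0 ⇒ t ≥ 0; n ≥ 0 ⇒ t ≤ 5. So t ∈ [0, 5]: 6 solutions.

6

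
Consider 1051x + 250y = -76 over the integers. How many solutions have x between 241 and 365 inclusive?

gcd(1051, 250) = 1  (1051 = 4·250 + 51, 250 = 4·51 + 46, 51 = 1·46 + 5, 46 = 9·5 + 1, 5 = 5·1).
Back-substituting, 1051·(-49) + 250·(206) = 1.
Scale by -76: particular solution (3724, -15656); reduce x mod 250: (224, -942).
General solution: x = 224 + 250t, y = -942 - 1051t for integer t.
241 ≤ 224 + 250t ≤ 365 gives t ∈ [1, 0], which is 0 values.

0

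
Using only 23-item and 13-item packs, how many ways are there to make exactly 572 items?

2

Need nonnegative integers with 23j + 13k = 572.
gcd(23, 13) = 1, and 23·(4) + 13·(-7) = 1.
So (j₀, k₀) = (2288, -4004); general j = 2288 + 13t, k = -4004 - 23t.
j ≥ 0 ⇒ t ≥ -176; k ≥ 0 ⇒ t ≤ -175. That's 2 values of t.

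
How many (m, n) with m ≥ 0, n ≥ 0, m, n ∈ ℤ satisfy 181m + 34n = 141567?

23

gcd(181, 34) = 1  (181 = 5·34 + 11, 34 = 3·11 + 1, 11 = 11·1).
Back-substituting, 181·(-3) + 34·(16) = 1.
Scale by 141567: one solution is (-424701, 2265072). Reduce m mod 34: (27, 4020).
General: m = 27 + 34t, n = 4020 - 181t.
m ≥ 0 ⇒ t ≥ 0; n ≥ 0 ⇒ t ≤ 22. So t ∈ [0, 22]: 23 solutions.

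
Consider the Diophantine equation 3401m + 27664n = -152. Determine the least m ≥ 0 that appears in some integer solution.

gcd(27664, 3401) = 19  (27664 = 8*3401 + 456, 3401 = 7*456 + 209, 456 = 2*209 + 38, 209 = 5*38 + 19, 38 = 2*19).
19 divides -152, so solutions exist.
Back-substituting, 3401*(667) + 27664*(-82) = 19.
Scale by -152/19 = -8: (m₀, n₀) = (-5336, 656).
General solution: m = -5336 + 1456t, n = 656 - 179t for integer t.
m ≥ 0: smallest is -5336 mod 1456 = 488 (at t = 4), with n = -60.

488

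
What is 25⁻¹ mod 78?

gcd(78, 25):
  78 = 3*25 + 3
  25 = 8*3 + 1
  3 = 3*1
so gcd(78, 25) = 1.
Back-substitute for Bézout coefficients:
  1 = 25 - 8*3
  ... = 25*(25) + 78*(-8)
So 25*25 ≡ 1 (mod 78), and 25 mod 78 = 25.

25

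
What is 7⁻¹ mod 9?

gcd(9, 7):
  9 = 1·7 + 2
  7 = 3·2 + 1
  2 = 2·1
so gcd(9, 7) = 1.
Back-substitute for Bézout coefficients:
  1 = 7 - 3·2
  ... = 7·(4) + 9·(-3)
So 7·4 ≡ 1 (mod 9), and 4 mod 9 = 4.

4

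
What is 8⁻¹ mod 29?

gcd(29, 8):
  29 = 3*8 + 5
  8 = 1*5 + 3
  5 = 1*3 + 2
  3 = 1*2 + 1
  2 = 2*1
so gcd(29, 8) = 1.
Back-substitute for Bézout coefficients:
  1 = 3 - 1*2
  ... = 8*(11) + 29*(-3)
So 8*11 ≡ 1 (mod 29), and 11 mod 29 = 11.

11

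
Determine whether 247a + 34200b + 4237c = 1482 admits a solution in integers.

yes

gcd(34200, 247) = 19  (34200 = 138*247 + 114, 247 = 2*114 + 19, 114 = 6*19).
gcd(19, 4237) = 19.
19 divides 1482, so integer solutions exist.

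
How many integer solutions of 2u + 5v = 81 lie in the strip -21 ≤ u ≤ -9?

2

gcd(5, 2) = 1.
By Bézout, 2*(-2) + 5*(1) = 1.
Particular solution: (3, 15).
General solution: u = 3 + 5t, v = 15 - 2t for integer t.
-21 ≤ 3 + 5t ≤ -9 gives t ∈ [-4, -3], which is 2 values.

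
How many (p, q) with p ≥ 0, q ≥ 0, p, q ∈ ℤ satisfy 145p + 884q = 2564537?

20

gcd(884, 145) = 1.
By Bézout, 145·(189) + 884·(-31) = 1.
One solution: (293, 2853).
General: p = 293 + 884t, q = 2853 - 145t.
p ≥ 0 ⇒ t ≥ 0; q ≥ 0 ⇒ t ≤ 19. So t ∈ [0, 19]: 20 solutions.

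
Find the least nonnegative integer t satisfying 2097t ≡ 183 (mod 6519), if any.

gcd(6519, 2097) = 3  (6519 = 3·2097 + 228, 2097 = 9·228 + 45, 228 = 5·45 + 3, 45 = 15·3).
3 divides 183, so solutions exist.
Back-substituting, 2097·(-143) + 6519·(46) = 3.
So 2097·(-143) ≡ 3 (mod 6519); multiply by 61: t ≡ -8723 (mod 2173).
Smallest nonnegative: t = -8723 mod 2173 = 2142.

2142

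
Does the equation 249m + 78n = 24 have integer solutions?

gcd(249, 78) = 3.
3 divides 24, so integer solutions exist.

yes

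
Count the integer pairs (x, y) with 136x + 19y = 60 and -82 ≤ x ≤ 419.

gcd(136, 19) = 1.
By Bézout, 136×(-6) + 19×(43) = 1.
Particular solution: (1, -4).
General solution: x = 1 + 19t, y = -4 - 136t for integer t.
-82 ≤ 1 + 19t ≤ 419 gives t ∈ [-4, 22], which is 27 values.

27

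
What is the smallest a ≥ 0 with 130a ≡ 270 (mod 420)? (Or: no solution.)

15

gcd(420, 130) = 10.
10 divides 270, so solutions exist.
By Bézout, 130·(13) + 420·(-4) = 10.
So 130·(13) ≡ 10 (mod 420); multiply by 27: a ≡ 351 (mod 42).
Smallest nonnegative: a = 351 mod 42 = 15.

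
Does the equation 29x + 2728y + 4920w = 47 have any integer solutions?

gcd(2728, 29) = 1  (2728 = 94·29 + 2, 29 = 14·2 + 1, 2 = 2·1).
gcd(1, 4920) = 1.
1 divides 47, so integer solutions exist.

yes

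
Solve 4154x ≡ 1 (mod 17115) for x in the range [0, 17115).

14474

gcd(17115, 4154) = 1.
By Bézout, 4154×(-2641) + 17115×(641) = 1.
So 4154×-2641 ≡ 1 (mod 17115), and -2641 mod 17115 = 14474.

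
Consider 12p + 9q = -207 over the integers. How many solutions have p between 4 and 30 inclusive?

9

gcd(12, 9) = 3.
By Bézout, 12×(1) + 9×(-1) = 3.
Particular solution: (0, -23).
General solution: p = 0 + 3t, q = -23 - 4t for integer t.
4 ≤ 0 + 3t ≤ 30 gives t ∈ [2, 10], which is 9 values.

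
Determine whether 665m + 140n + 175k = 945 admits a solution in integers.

gcd(665, 140) = 35  (665 = 4·140 + 105, 140 = 1·105 + 35, 105 = 3·35).
gcd(35, 175) = 35.
35 divides 945, so integer solutions exist.

yes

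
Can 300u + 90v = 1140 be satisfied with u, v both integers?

yes

gcd(300, 90) = 30  (300 = 3×90 + 30, 90 = 3×30).
30 divides 1140, so integer solutions exist.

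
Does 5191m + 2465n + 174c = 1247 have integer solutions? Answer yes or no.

yes

gcd(5191, 2465) = 29  (5191 = 2×2465 + 261, 2465 = 9×261 + 116, 261 = 2×116 + 29, 116 = 4×29).
gcd(29, 174) = 29.
29 divides 1247, so integer solutions exist.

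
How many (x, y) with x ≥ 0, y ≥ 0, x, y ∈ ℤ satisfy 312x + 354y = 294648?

16

gcd(354, 312):
  354 = 1*312 + 42
  312 = 7*42 + 18
  42 = 2*18 + 6
  18 = 3*6
so gcd(354, 312) = 6.
Back-substitute for Bézout coefficients:
  6 = 42 - 2*18
  ... = 312*(-17) + 354*(15)
Scale by 49108: one solution is (-834836, 736620). Reduce x mod 59: (14, 820).
General: x = 14 + 59t, y = 820 - 52t.
x ≥ 0 ⇒ t ≥ 0; y ≥ 0 ⇒ t ≤ 15. So t ∈ [0, 15]: 16 solutions.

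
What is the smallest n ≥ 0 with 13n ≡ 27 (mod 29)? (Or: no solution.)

11

gcd(29, 13) = 1.
1 divides 27, so solutions exist.
By Bézout, 13*(9) + 29*(-4) = 1.
So 13*(9) ≡ 1 (mod 29); multiply by 27: n ≡ 243 (mod 29).
Smallest nonnegative: n = 243 mod 29 = 11.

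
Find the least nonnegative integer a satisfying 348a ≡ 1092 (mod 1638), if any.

182

gcd(1638, 348):
  1638 = 4·348 + 246
  348 = 1·246 + 102
  246 = 2·102 + 42
  102 = 2·42 + 18
  42 = 2·18 + 6
  18 = 3·6
so gcd(1638, 348) = 6.
6 divides 1092, so solutions exist.
Back-substitute for Bézout coefficients:
  6 = 42 - 2·18
  ... = 348·(-80) + 1638·(17)
So 348·(-80) ≡ 6 (mod 1638); multiply by 182: a ≡ -14560 (mod 273).
Smallest nonnegative: a = -14560 mod 273 = 182.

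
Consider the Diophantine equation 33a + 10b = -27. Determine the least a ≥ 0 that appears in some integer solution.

1

gcd(33, 10):
  33 = 3×10 + 3
  10 = 3×3 + 1
  3 = 3×1
so gcd(33, 10) = 1.
1 divides -27, so solutions exist.
Back-substitute for Bézout coefficients:
  1 = 10 - 3×3
  ... = 33×(-3) + 10×(10)
Scale by -27/1 = -27: (a₀, b₀) = (81, -270).
General solution: a = 81 + 10t, b = -270 - 33t for integer t.
a ≥ 0: smallest is 81 mod 10 = 1 (at t = -8), with b = -6.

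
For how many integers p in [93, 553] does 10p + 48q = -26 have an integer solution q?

19

gcd(48, 10) = 2  (48 = 4×10 + 8, 10 = 1×8 + 2, 8 = 4×2).
Back-substituting, 10×(5) + 48×(-1) = 2.
Scale by -13: particular solution (-65, 13); reduce p mod 24: (7, -2).
General solution: p = 7 + 24t, q = -2 - 5t for integer t.
93 ≤ 7 + 24t ≤ 553 gives t ∈ [4, 22], which is 19 values.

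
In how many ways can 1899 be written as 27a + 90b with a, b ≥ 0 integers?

7

gcd(90, 27):
  90 = 3*27 + 9
  27 = 3*9
so gcd(90, 27) = 9.
Back-substitute for Bézout coefficients:
  9 = 90 - 3*27
  ... = 27*(-3) + 90*(1)
Scale by 211: one solution is (-633, 211). Reduce a mod 10: (7, 19).
General: a = 7 + 10t, b = 19 - 3t.
a ≥ 0 ⇒ t ≥ 0; b ≥ 0 ⇒ t ≤ 6. So t ∈ [0, 6]: 7 solutions.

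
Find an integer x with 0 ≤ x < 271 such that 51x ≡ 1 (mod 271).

186

gcd(271, 51) = 1  (271 = 5·51 + 16, 51 = 3·16 + 3, 16 = 5·3 + 1, 3 = 3·1).
Back-substituting, 51·(-85) + 271·(16) = 1.
So 51·-85 ≡ 1 (mod 271), and -85 mod 271 = 186.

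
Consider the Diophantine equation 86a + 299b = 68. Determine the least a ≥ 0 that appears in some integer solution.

119

gcd(299, 86):
  299 = 3*86 + 41
  86 = 2*41 + 4
  41 = 10*4 + 1
  4 = 4*1
so gcd(299, 86) = 1.
1 divides 68, so solutions exist.
Back-substitute for Bézout coefficients:
  1 = 41 - 10*4
  ... = 86*(-73) + 299*(21)
Scale by 68/1 = 68: (a₀, b₀) = (-4964, 1428).
General solution: a = -4964 + 299t, b = 1428 - 86t for integer t.
a ≥ 0: smallest is -4964 mod 299 = 119 (at t = 17), with b = -34.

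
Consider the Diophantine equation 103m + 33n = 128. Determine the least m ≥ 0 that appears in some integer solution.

gcd(103, 33) = 1  (103 = 3·33 + 4, 33 = 8·4 + 1, 4 = 4·1).
1 divides 128, so solutions exist.
Back-substituting, 103·(-8) + 33·(25) = 1.
Scale by 128/1 = 128: (m₀, n₀) = (-1024, 3200).
General solution: m = -1024 + 33t, n = 3200 - 103t for integer t.
m ≥ 0: smallest is -1024 mod 33 = 32 (at t = 32), with n = -96.

32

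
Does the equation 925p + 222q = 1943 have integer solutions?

gcd(925, 222) = 37  (925 = 4×222 + 37, 222 = 6×37).
37 does not divide 1943 (remainder 19), so no integer solutions.

no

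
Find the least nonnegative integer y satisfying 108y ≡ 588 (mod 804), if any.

gcd(804, 108) = 12.
12 divides 588, so solutions exist.
By Bézout, 108·(15) + 804·(-2) = 12.
So 108·(15) ≡ 12 (mod 804); multiply by 49: y ≡ 735 (mod 67).
Smallest nonnegative: y = 735 mod 67 = 65.

65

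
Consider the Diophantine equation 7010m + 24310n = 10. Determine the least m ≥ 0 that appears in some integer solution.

2053

gcd(24310, 7010) = 10  (24310 = 3*7010 + 3280, 7010 = 2*3280 + 450, 3280 = 7*450 + 130, 450 = 3*130 + 60, 130 = 2*60 + 10, 60 = 6*10).
10 divides 10, so solutions exist.
Back-substituting, 7010*(-378) + 24310*(109) = 10.
Scale by 10/10 = 1: (m₀, n₀) = (-378, 109).
General solution: m = -378 + 2431t, n = 109 - 701t for integer t.
m ≥ 0: smallest is -378 mod 2431 = 2053 (at t = 1), with n = -592.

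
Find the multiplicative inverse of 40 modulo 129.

100

gcd(129, 40) = 1.
By Bézout, 40*(-29) + 129*(9) = 1.
So 40*-29 ≡ 1 (mod 129), and -29 mod 129 = 100.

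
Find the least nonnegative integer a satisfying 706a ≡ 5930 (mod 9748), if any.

2259

gcd(9748, 706):
  9748 = 13*706 + 570
  706 = 1*570 + 136
  570 = 4*136 + 26
  136 = 5*26 + 6
  26 = 4*6 + 2
  6 = 3*2
so gcd(9748, 706) = 2.
2 divides 5930, so solutions exist.
Back-substitute for Bézout coefficients:
  2 = 26 - 4*6
  ... = 706*(-1505) + 9748*(109)
So 706*(-1505) ≡ 2 (mod 9748); multiply by 2965: a ≡ -4462325 (mod 4874).
Smallest nonnegative: a = -4462325 mod 4874 = 2259.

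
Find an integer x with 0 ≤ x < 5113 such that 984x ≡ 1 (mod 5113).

1616

gcd(5113, 984) = 1  (5113 = 5·984 + 193, 984 = 5·193 + 19, 193 = 10·19 + 3, 19 = 6·3 + 1, 3 = 3·1).
Back-substituting, 984·(1616) + 5113·(-311) = 1.
So 984·1616 ≡ 1 (mod 5113), and 1616 mod 5113 = 1616.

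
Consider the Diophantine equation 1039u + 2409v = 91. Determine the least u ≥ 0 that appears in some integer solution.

2161

gcd(2409, 1039):
  2409 = 2*1039 + 331
  1039 = 3*331 + 46
  331 = 7*46 + 9
  46 = 5*9 + 1
  9 = 9*1
so gcd(2409, 1039) = 1.
1 divides 91, so solutions exist.
Back-substitute for Bézout coefficients:
  1 = 46 - 5*9
  ... = 1039*(262) + 2409*(-113)
Scale by 91/1 = 91: (u₀, v₀) = (23842, -10283).
General solution: u = 23842 + 2409t, v = -10283 - 1039t for integer t.
u ≥ 0: smallest is 23842 mod 2409 = 2161 (at t = -9), with v = -932.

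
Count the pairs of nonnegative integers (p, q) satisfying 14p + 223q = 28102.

gcd(223, 14) = 1.
By Bézout, 14×(16) + 223×(-1) = 1.
One solution: (64, 122).
General: p = 64 + 223t, q = 122 - 14t.
p ≥ 0 ⇒ t ≥ 0; q ≥ 0 ⇒ t ≤ 8. So t ∈ [0, 8]: 9 solutions.

9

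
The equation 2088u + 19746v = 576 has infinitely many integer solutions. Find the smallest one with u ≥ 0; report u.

719

gcd(19746, 2088):
  19746 = 9×2088 + 954
  2088 = 2×954 + 180
  954 = 5×180 + 54
  180 = 3×54 + 18
  54 = 3×18
so gcd(19746, 2088) = 18.
18 divides 576, so solutions exist.
Back-substitute for Bézout coefficients:
  18 = 180 - 3×54
  ... = 2088×(331) + 19746×(-35)
Scale by 576/18 = 32: (u₀, v₀) = (10592, -1120).
General solution: u = 10592 + 1097t, v = -1120 - 116t for integer t.
u ≥ 0: smallest is 10592 mod 1097 = 719 (at t = -9), with v = -76.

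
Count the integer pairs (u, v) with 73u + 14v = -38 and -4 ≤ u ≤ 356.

26

gcd(73, 14) = 1.
By Bézout, 73*(5) + 14*(-26) = 1.
Particular solution: (6, -34).
General solution: u = 6 + 14t, v = -34 - 73t for integer t.
-4 ≤ 6 + 14t ≤ 356 gives t ∈ [0, 25], which is 26 values.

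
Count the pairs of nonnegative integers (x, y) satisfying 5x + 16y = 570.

8

gcd(16, 5):
  16 = 3×5 + 1
  5 = 5×1
so gcd(16, 5) = 1.
Back-substitute for Bézout coefficients:
  1 = 16 - 3×5
  ... = 5×(-3) + 16×(1)
Scale by 570: one solution is (-1710, 570). Reduce x mod 16: (2, 35).
General: x = 2 + 16t, y = 35 - 5t.
x ≥ 0 ⇒ t ≥ 0; y ≥ 0 ⇒ t ≤ 7. So t ∈ [0, 7]: 8 solutions.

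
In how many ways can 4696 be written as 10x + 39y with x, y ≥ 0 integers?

gcd(39, 10) = 1.
By Bézout, 10*(4) + 39*(-1) = 1.
One solution: (25, 114).
General: x = 25 + 39t, y = 114 - 10t.
x ≥ 0 ⇒ t ≥ 0; y ≥ 0 ⇒ t ≤ 11. So t ∈ [0, 11]: 12 solutions.

12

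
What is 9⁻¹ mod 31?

gcd(31, 9) = 1  (31 = 3×9 + 4, 9 = 2×4 + 1, 4 = 4×1).
Back-substituting, 9×(7) + 31×(-2) = 1.
So 9×7 ≡ 1 (mod 31), and 7 mod 31 = 7.

7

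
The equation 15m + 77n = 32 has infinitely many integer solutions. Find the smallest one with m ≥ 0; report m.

gcd(77, 15) = 1.
1 divides 32, so solutions exist.
By Bézout, 15*(36) + 77*(-7) = 1.
Scale by 32/1 = 32: (m₀, n₀) = (1152, -224).
General solution: m = 1152 + 77t, n = -224 - 15t for integer t.
m ≥ 0: smallest is 1152 mod 77 = 74 (at t = -14), with n = -14.

74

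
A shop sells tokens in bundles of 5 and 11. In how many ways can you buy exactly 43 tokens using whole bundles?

Need nonnegative integers with 5j + 11k = 43.
gcd(5, 11) = 1, and 5·(-2) + 11·(1) = 1.
So (j₀, k₀) = (-86, 43); general j = -86 + 11t, k = 43 - 5t.
j ≥ 0 ⇒ t ≥ 8; k ≥ 0 ⇒ t ≤ 8. That's 1 value of t.

1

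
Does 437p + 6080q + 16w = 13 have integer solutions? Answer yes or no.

gcd(6080, 437) = 19.
gcd(19, 16) = 1.
1 divides 13, so integer solutions exist.

yes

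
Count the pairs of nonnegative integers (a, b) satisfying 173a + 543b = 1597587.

17

gcd(543, 173) = 1.
By Bézout, 173×(113) + 543×(-36) = 1.
One solution: (465, 2794).
General: a = 465 + 543t, b = 2794 - 173t.
a ≥ 0 ⇒ t ≥ 0; b ≥ 0 ⇒ t ≤ 16. So t ∈ [0, 16]: 17 solutions.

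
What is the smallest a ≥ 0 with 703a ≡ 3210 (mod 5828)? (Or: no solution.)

gcd(5828, 703):
  5828 = 8·703 + 204
  703 = 3·204 + 91
  204 = 2·91 + 22
  91 = 4·22 + 3
  22 = 7·3 + 1
  3 = 3·1
so gcd(5828, 703) = 1.
1 divides 3210, so solutions exist.
Back-substitute for Bézout coefficients:
  1 = 22 - 7·3
  ... = 703·(-1857) + 5828·(224)
So 703·(-1857) ≡ 1 (mod 5828); multiply by 3210: a ≡ -5960970 (mod 5828).
Smallest nonnegative: a = -5960970 mod 5828 = 1074.

1074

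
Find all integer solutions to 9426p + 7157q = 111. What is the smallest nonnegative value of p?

gcd(9426, 7157) = 1  (9426 = 1×7157 + 2269, 7157 = 3×2269 + 350, 2269 = 6×350 + 169, 350 = 2×169 + 12, 169 = 14×12 + 1, 12 = 12×1).
1 divides 111, so solutions exist.
Back-substituting, 9426×(593) + 7157×(-781) = 1.
Scale by 111/1 = 111: (p₀, q₀) = (65823, -86691).
General solution: p = 65823 + 7157t, q = -86691 - 9426t for integer t.
p ≥ 0: smallest is 65823 mod 7157 = 1410 (at t = -9), with q = -1857.

1410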